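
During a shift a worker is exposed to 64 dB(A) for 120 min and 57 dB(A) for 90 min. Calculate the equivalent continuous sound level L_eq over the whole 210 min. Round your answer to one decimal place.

L_eq = 10·log₁₀[(1/T)·Σ tᵢ·10^(Lᵢ/10)] with T = 210 min.
Σ tᵢ·10^(Lᵢ/10) = 120·10^(64/10) + 90·10^(57/10) = 3.465e+08.
L_eq = 10·log₁₀(3.465e+08/210) = 62.18 dB(A).

62.2 dB(A)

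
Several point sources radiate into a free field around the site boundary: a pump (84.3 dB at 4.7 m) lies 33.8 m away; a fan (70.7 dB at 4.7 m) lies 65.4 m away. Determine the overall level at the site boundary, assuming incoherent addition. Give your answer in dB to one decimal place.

67.2 dB

Propagate each source to the receiver with L = L_ref − 20·log₁₀(r/r_ref), then add intensities.
pump: 84.3 − 20·log₁₀(33.8/4.7) = 84.3 − 17.14 = 67.16 dB.
fan: 70.7 − 20·log₁₀(65.4/4.7) = 70.7 − 22.87 = 47.83 dB.
Σ 10^(L/10) = 5.265e+06 → L_total = 10·log₁₀(5.265e+06) = 67.21 dB.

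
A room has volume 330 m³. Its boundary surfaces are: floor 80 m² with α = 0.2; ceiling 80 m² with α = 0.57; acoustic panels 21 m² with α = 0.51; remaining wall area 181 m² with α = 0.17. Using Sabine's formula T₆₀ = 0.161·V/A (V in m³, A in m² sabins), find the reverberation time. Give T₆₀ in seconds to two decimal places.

A = Σ Sᵢαᵢ = 80·0.2 + 80·0.57 + 21·0.51 + 181·0.17 = 103.08 m².
T₆₀ = 0.161 × 330 / 103.08 = 0.515 s.

0.52 s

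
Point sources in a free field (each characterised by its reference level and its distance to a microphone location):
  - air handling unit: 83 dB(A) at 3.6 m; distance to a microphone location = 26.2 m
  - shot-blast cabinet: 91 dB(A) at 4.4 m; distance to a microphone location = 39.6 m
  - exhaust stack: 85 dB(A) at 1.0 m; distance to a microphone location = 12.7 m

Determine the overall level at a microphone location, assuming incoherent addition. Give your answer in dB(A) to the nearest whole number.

73 dB(A)

First find each source's level at the receiver (point-source: −20·log₁₀(r/r_ref)), then combine on an intensity basis.
air handling unit: 83 − 20·log₁₀(26.2/3.6) = 83 − 17.24 = 65.76 dB(A).
shot-blast cabinet: 91 − 20·log₁₀(39.6/4.4) = 91 − 19.08 = 71.92 dB(A).
exhaust stack: 85 − 20·log₁₀(12.7/1.0) = 85 − 22.08 = 62.92 dB(A).
Σ 10^(L/10) = 2.127e+07 → L_total = 10·log₁₀(2.127e+07) = 73.28 dB(A).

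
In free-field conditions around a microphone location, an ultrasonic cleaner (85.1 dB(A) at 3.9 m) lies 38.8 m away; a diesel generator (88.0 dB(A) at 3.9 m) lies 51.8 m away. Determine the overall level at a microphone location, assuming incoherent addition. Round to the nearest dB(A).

First find each source's level at the receiver (point-source: −20·log₁₀(r/r_ref)), then combine on an intensity basis.
ultrasonic cleaner: 85.1 − 20·log₁₀(38.8/3.9) = 85.1 − 19.96 = 65.14 dB(A).
diesel generator: 88.0 − 20·log₁₀(51.8/3.9) = 88.0 − 22.47 = 65.53 dB(A).
Σ 10^(L/10) = 6.846e+06 → L_total = 10·log₁₀(6.846e+06) = 68.35 dB(A).

68 dB(A)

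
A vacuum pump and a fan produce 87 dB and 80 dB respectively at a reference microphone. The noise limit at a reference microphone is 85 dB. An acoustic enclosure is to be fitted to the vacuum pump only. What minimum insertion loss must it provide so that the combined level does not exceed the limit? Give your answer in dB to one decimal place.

3.7 dB

Fixed contribution from the other source: Σ 10^(L/10) = 10^(80/10) = 1.000e+08 (80.00 dB).
To meet 85 dB overall, the treated vacuum pump may contribute at most 10^(85/10) − 1.000e+08 = 2.162e+08, i.e. 83.35 dB.
Required insertion loss = 87 − 83.35 = 3.65 dB.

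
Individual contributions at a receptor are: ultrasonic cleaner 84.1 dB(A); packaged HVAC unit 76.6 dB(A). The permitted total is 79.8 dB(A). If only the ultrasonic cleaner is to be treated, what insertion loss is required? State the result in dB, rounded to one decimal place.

7.1 dB

The untreated sources together contribute 10^(76.6/10) = 4.571e+07, i.e. 76.60 dB(A).
The limit corresponds to 10^(79.8/10) = 9.550e+07; subtracting the fixed part leaves 4.979e+07 for the ultrasonic cleaner, i.e. 76.97 dB(A).
So the ultrasonic cleaner must be reduced from 84.1 to 76.97 dB(A): IL = 7.13 dB.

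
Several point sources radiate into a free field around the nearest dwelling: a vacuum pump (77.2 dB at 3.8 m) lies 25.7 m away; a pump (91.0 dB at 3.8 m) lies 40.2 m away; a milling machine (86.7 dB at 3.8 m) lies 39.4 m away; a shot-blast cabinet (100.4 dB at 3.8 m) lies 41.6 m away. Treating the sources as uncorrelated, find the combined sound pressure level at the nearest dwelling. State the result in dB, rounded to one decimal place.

Apply inverse-square spreading to bring every level to the receiver, then sum 10^(L/10).
vacuum pump: 77.2 − 20·log₁₀(25.7/3.8) = 77.2 − 16.60 = 60.60 dB.
pump: 91.0 − 20·log₁₀(40.2/3.8) = 91.0 − 20.49 = 70.51 dB.
milling machine: 86.7 − 20·log₁₀(39.4/3.8) = 86.7 − 20.31 = 66.39 dB.
shot-blast cabinet: 100.4 − 20·log₁₀(41.6/3.8) = 100.4 − 20.79 = 79.61 dB.
Σ 10^(L/10) = 1.082e+08 → L_total = 10·log₁₀(1.082e+08) = 80.34 dB.

80.3 dB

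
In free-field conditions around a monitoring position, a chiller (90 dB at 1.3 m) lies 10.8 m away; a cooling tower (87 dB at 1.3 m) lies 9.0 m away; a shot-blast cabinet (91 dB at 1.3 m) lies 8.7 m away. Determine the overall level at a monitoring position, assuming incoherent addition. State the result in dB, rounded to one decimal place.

77.2 dB

Apply inverse-square spreading to bring every level to the receiver, then sum 10^(L/10).
chiller: 90 − 20·log₁₀(10.8/1.3) = 90 − 18.39 = 71.61 dB.
cooling tower: 87 − 20·log₁₀(9.0/1.3) = 87 − 16.81 = 70.19 dB.
shot-blast cabinet: 91 − 20·log₁₀(8.7/1.3) = 91 − 16.51 = 74.49 dB.
Σ 10^(L/10) = 5.306e+07 → L_total = 10·log₁₀(5.306e+07) = 77.25 dB.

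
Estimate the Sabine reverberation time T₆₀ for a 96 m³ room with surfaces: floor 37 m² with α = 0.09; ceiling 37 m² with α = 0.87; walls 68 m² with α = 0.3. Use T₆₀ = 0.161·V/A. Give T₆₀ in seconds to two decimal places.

Total absorption A = 37·0.09 + 37·0.87 + 68·0.3 = 55.92 m² sabins.
T₆₀ = 0.161 × 96 / 55.92 = 0.276 s.

0.28 s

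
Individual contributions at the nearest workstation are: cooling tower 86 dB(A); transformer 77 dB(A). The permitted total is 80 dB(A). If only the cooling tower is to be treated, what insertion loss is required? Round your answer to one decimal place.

The untreated sources together contribute 10^(77/10) = 5.012e+07, i.e. 77.00 dB(A).
To meet 80 dB(A) overall, the treated cooling tower may contribute at most 10^(80/10) − 5.012e+07 = 4.988e+07, i.e. 76.98 dB(A).
So the cooling tower must be reduced from 86 to 76.98 dB(A): IL = 9.02 dB.

9.0 dB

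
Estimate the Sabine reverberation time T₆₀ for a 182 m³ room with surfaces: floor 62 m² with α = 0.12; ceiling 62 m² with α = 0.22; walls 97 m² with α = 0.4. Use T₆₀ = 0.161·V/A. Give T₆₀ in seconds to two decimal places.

0.49 s

A = Σ Sᵢαᵢ = 62·0.12 + 62·0.22 + 97·0.4 = 59.88 m².
T₆₀ = 0.161 × 182 / 59.88 = 0.489 s.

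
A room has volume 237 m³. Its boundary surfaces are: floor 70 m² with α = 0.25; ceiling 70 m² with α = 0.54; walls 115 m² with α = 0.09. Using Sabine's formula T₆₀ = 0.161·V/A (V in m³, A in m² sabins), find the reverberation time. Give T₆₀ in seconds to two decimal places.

Summing Sᵢαᵢ: 70·0.25 + 70·0.54 + 115·0.09 = 65.65 m².
T₆₀ = 0.161·V/A = 0.161·237/65.65 = 0.581 s.

0.58 s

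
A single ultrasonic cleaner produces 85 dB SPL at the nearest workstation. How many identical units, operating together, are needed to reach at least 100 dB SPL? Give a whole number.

32

The shortfall is 100 − 85 = 15.0 dB, and N units add 10·log₁₀ N, so need 10·log₁₀ N ≥ 15.0.
N ≥ 10^(15.0/10) = 31.623, so N = 32.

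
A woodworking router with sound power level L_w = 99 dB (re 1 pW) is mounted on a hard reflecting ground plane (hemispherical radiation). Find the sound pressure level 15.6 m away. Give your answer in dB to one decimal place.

67.2 dB

Free-field hemispherical radiation: L_p = L_w − 10·log₁₀(2π·r²), r = 15.6 m.
2π·r² = 1529 m², 10·log₁₀ of that is 31.844 dB.
L_p = 99 − 31.844 = 67.16 dB.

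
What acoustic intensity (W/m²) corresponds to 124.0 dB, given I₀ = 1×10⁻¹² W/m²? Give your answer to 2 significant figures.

2.5 W/m²

L = 10·log₁₀(I/I₀) ⇒ I = I₀·10^(L/10) = 10⁻¹² × 10^12.40.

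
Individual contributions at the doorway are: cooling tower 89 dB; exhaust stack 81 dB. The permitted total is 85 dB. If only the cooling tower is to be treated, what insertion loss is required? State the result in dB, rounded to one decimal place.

6.2 dB

Fixed contribution from the other source: Σ 10^(L/10) = 10^(81/10) = 1.259e+08 (81.00 dB).
The limit corresponds to 10^(85/10) = 3.162e+08; subtracting the fixed part leaves 1.903e+08 for the cooling tower, i.e. 82.80 dB.
Required insertion loss = 89 − 82.80 = 6.20 dB.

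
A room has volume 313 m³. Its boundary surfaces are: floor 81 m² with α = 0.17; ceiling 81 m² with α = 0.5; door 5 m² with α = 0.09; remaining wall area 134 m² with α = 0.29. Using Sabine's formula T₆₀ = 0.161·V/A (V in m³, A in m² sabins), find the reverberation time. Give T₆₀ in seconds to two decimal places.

0.54 s

Total absorption A = 81·0.17 + 81·0.5 + 5·0.09 + 134·0.29 = 93.58 m² sabins.
T₆₀ = 0.161·V/A = 0.161·313/93.58 = 0.539 s.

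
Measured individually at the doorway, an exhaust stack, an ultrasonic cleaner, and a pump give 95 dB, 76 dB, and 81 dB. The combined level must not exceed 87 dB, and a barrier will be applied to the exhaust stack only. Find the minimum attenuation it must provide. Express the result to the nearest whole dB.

Everything except the exhaust stack sums to 10^(76/10) + 10^(81/10) = 1.657e+08 in linear terms, 82.19 dB.
To meet 87 dB overall, the treated exhaust stack may contribute at most 10^(87/10) − 1.657e+08 = 3.355e+08, i.e. 85.26 dB.
Required insertion loss = 95 − 85.26 = 9.74 dB.

10 dB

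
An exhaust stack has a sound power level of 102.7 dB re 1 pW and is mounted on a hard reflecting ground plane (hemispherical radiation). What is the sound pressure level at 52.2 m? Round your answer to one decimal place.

Free-field hemispherical radiation: L_p = L_w − 10·log₁₀(2π·r²), r = 52.2 m.
2π·r² = 1.712e+04 m², 10·log₁₀ of that is 42.335 dB.
L_p = 102.7 − 42.335 = 60.36 dB.

60.4 dB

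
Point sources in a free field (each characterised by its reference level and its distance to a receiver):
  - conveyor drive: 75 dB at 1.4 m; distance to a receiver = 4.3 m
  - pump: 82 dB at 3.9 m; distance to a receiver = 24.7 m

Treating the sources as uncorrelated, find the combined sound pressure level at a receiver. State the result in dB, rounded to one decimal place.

68.6 dB

Apply inverse-square spreading to bring every level to the receiver, then sum 10^(L/10).
conveyor drive: 75 − 20·log₁₀(4.3/1.4) = 75 − 9.75 = 65.25 dB.
pump: 82 − 20·log₁₀(24.7/3.9) = 82 − 16.03 = 65.97 dB.
Σ 10^(L/10) = 7.303e+06 → L_total = 10·log₁₀(7.303e+06) = 68.64 dB.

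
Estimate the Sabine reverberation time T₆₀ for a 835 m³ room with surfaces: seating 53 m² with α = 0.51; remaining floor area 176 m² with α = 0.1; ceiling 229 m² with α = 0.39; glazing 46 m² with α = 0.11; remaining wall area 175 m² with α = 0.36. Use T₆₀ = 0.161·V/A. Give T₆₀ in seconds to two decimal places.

0.67 s

Summing Sᵢαᵢ: 53·0.51 + 176·0.1 + 229·0.39 + 46·0.11 + 175·0.36 = 202.00 m².
T₆₀ = 0.161 × 835 / 202.00 = 0.666 s.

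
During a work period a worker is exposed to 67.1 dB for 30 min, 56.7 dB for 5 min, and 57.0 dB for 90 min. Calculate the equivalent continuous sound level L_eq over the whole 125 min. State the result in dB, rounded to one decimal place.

62.1 dB

The energy average is taken in the linear domain: L_eq = 10·log₁₀[(Σ tᵢ·10^(Lᵢ/10))/T], T = 125 min.
Σ tᵢ·10^(Lᵢ/10) = 30·10^(67.1/10) + 5·10^(56.7/10) + 90·10^(57.0/10) = 2.013e+08.
L_eq = 10·log₁₀(2.013e+08/125) = 62.07 dB.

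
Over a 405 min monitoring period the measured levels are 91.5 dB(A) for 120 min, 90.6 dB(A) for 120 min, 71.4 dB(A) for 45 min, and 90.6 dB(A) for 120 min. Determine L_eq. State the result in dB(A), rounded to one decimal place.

90.4 dB(A)

The energy average is taken in the linear domain: L_eq = 10·log₁₀[(Σ tᵢ·10^(Lᵢ/10))/T], T = 405 min.
Σ tᵢ·10^(Lᵢ/10) = 120·10^(91.5/10) + 120·10^(90.6/10) + 45·10^(71.4/10) + 120·10^(90.6/10) = 4.457e+11.
L_eq = 10·log₁₀(4.457e+11/405) = 90.42 dB(A).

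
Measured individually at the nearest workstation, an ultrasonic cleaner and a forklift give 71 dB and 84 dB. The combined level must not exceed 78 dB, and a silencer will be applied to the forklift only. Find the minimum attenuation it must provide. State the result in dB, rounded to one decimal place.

7.0 dB

The untreated sources together contribute 10^(71/10) = 1.259e+07, i.e. 71.00 dB.
To meet 78 dB overall, the treated forklift may contribute at most 10^(78/10) − 1.259e+07 = 5.051e+07, i.e. 77.03 dB.
Required insertion loss = 84 − 77.03 = 6.97 dB.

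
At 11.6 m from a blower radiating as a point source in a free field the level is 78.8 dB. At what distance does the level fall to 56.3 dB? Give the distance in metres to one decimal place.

154.7 m

Point-source spreading drops the level by 20·log₁₀(r₂/r₁); inverting, r₂/r₁ = 10^(ΔL/20).
r₂ = 11.6·10^((78.8−56.3)/20) = 11.6·10^(22.5/20) = 154.69 m.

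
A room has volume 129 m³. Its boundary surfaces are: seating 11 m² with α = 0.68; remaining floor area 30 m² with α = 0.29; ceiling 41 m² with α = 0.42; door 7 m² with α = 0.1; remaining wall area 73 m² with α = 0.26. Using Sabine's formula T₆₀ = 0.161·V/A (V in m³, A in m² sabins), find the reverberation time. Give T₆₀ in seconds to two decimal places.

A = Σ Sᵢαᵢ = 11·0.68 + 30·0.29 + 41·0.42 + 7·0.1 + 73·0.26 = 53.08 m².
T₆₀ = 0.161·V/A = 0.161·129/53.08 = 0.391 s.

0.39 s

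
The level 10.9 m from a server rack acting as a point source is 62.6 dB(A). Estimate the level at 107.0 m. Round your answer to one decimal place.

For a point source, L₂ = L₁ − 20·log₁₀(r₂/r₁).
L₂ = 62.6 − 20·log₁₀(107.0/10.9) = 62.6 − 19.839 = 42.76 dB(A).

42.8 dB(A)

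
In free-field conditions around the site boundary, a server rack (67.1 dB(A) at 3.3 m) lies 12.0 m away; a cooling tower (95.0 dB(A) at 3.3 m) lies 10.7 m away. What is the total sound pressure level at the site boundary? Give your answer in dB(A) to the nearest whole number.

Apply inverse-square spreading to bring every level to the receiver, then sum 10^(L/10).
server rack: 67.1 − 20·log₁₀(12.0/3.3) = 67.1 − 11.21 = 55.89 dB(A).
cooling tower: 95.0 − 20·log₁₀(10.7/3.3) = 95.0 − 10.22 = 84.78 dB(A).
Σ 10^(L/10) = 3.012e+08 → L_total = 10·log₁₀(3.012e+08) = 84.79 dB(A).

85 dB(A)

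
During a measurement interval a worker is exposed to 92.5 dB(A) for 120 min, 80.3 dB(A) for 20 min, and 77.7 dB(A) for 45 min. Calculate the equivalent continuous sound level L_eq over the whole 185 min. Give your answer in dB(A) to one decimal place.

90.7 dB(A)

L_eq = 10·log₁₀[(1/T)·Σ tᵢ·10^(Lᵢ/10)] with T = 185 min.
Σ tᵢ·10^(Lᵢ/10) = 120·10^(92.5/10) + 20·10^(80.3/10) + 45·10^(77.7/10) = 2.182e+11.
L_eq = 10·log₁₀(2.182e+11/185) = 90.72 dB(A).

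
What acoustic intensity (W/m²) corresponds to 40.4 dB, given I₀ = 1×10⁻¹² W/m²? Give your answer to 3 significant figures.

I = I₀·10^(L/10) = 10⁻¹² × 10^(40.4/10) = 10^(-7.960).

1.10e-08 W/m²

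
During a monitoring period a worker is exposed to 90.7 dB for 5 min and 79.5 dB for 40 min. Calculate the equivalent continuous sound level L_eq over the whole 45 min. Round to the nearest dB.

Weight each interval's intensity by its duration and average over T = 45 min:
Σ tᵢ·10^(Lᵢ/10) = 5·10^(90.7/10) + 40·10^(79.5/10) = 9.439e+09.
L_eq = 10·log₁₀(9.439e+09/45) = 83.22 dB.

83 dB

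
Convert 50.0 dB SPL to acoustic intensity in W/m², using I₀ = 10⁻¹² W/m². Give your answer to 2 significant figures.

L = 10·log₁₀(I/I₀) ⇒ I = I₀·10^(L/10) = 10⁻¹² × 10^5.00.

1.0e-07 W/m²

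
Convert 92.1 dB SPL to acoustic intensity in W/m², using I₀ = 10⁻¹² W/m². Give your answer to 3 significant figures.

I = I₀·10^(L/10) = 10⁻¹² × 10^(92.1/10) = 10^(-2.790).

0.00162 W/m²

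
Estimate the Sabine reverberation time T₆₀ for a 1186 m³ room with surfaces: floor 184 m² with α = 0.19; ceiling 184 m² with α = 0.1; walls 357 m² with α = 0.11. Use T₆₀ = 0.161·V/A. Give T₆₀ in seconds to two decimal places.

A = Σ Sᵢαᵢ = 184·0.19 + 184·0.1 + 357·0.11 = 92.63 m².
T₆₀ = 0.161·V/A = 0.161·1186/92.63 = 2.061 s.

2.06 s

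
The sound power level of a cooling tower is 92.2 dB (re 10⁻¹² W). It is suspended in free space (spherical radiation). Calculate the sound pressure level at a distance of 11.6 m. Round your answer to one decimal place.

Free-field spherical radiation: L_p = L_w − 10·log₁₀(4π·r²), r = 11.6 m.
4π·r² = 1691 m², 10·log₁₀ of that is 32.281 dB.
L_p = 92.2 − 32.281 = 59.92 dB.

59.9 dB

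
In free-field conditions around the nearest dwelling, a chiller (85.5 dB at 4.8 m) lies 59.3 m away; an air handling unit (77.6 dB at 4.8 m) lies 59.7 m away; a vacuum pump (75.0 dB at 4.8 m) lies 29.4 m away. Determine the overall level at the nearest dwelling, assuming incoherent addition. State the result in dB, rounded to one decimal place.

65.5 dB

Propagate each source to the receiver with L = L_ref − 20·log₁₀(r/r_ref), then add intensities.
chiller: 85.5 − 20·log₁₀(59.3/4.8) = 85.5 − 21.84 = 63.66 dB.
air handling unit: 77.6 − 20·log₁₀(59.7/4.8) = 77.6 − 21.89 = 55.71 dB.
vacuum pump: 75.0 − 20·log₁₀(29.4/4.8) = 75.0 − 15.74 = 59.26 dB.
Σ 10^(L/10) = 3.540e+06 → L_total = 10·log₁₀(3.540e+06) = 65.49 dB.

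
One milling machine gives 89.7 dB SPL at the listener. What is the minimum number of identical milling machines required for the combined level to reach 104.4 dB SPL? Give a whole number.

30

N identical sources give L₁ + 10·log₁₀ N, so require 10·log₁₀ N ≥ 104.4 − 89.7 = 14.7 dB.
N ≥ 10^(14.7/10) = 29.512, so N = 30.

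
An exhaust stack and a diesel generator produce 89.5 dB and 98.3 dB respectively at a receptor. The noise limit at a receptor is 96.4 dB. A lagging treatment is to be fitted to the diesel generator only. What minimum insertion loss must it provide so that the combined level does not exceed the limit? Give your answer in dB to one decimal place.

2.9 dB

The untreated sources together contribute 10^(89.5/10) = 8.913e+08, i.e. 89.50 dB.
The limit corresponds to 10^(96.4/10) = 4.365e+09; subtracting the fixed part leaves 3.474e+09 for the diesel generator, i.e. 95.41 dB.
Required insertion loss = 98.3 − 95.41 = 2.89 dB.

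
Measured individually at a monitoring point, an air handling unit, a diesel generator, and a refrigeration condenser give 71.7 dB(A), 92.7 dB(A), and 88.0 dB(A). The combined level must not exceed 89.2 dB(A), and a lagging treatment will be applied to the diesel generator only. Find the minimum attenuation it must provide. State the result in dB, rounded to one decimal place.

Fixed contribution from the other sources: Σ 10^(L/10) = 10^(71.7/10) + 10^(88.0/10) = 6.457e+08 (88.10 dB(A)).
To meet 89.2 dB(A) overall, the treated diesel generator may contribute at most 10^(89.2/10) − 6.457e+08 = 1.860e+08, i.e. 82.70 dB(A).
Required insertion loss = 92.7 − 82.70 = 10.00 dB.

10.0 dB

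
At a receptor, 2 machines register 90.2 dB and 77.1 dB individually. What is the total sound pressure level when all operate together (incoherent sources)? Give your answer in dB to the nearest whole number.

For uncorrelated sources the intensities add, so convert each level to linear form, sum, and take 10·log₁₀ of the total.
Σ 10^(L/10) = 10^(90.2/10) + 10^(77.1/10) = 1.098e+09.
L_total = 10·log₁₀(1.098e+09) = 90.41 dB.

90 dB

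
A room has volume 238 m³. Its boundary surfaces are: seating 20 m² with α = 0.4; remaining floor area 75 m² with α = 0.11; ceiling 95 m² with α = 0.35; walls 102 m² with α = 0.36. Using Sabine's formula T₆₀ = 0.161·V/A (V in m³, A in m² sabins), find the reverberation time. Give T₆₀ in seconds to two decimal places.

0.44 s

A = Σ Sᵢαᵢ = 20·0.4 + 75·0.11 + 95·0.35 + 102·0.36 = 86.22 m².
T₆₀ = 0.161·V/A = 0.161·238/86.22 = 0.444 s.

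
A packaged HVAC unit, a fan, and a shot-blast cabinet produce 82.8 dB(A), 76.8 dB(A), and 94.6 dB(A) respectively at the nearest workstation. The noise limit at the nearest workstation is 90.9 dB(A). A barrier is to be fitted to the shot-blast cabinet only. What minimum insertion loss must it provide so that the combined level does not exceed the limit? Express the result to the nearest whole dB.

5 dB

Fixed contribution from the other sources: Σ 10^(L/10) = 10^(82.8/10) + 10^(76.8/10) = 2.384e+08 (83.77 dB(A)).
The limit corresponds to 10^(90.9/10) = 1.230e+09; subtracting the fixed part leaves 9.919e+08 for the shot-blast cabinet, i.e. 89.96 dB(A).
So the shot-blast cabinet must be reduced from 94.6 to 89.96 dB(A): IL = 4.64 dB.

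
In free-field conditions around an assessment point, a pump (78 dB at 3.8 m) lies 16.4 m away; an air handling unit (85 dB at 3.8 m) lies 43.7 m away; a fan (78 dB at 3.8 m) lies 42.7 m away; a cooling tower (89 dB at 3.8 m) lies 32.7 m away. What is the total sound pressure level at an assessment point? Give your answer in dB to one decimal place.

Apply inverse-square spreading to bring every level to the receiver, then sum 10^(L/10).
pump: 78 − 20·log₁₀(16.4/3.8) = 78 − 12.70 = 65.30 dB.
air handling unit: 85 − 20·log₁₀(43.7/3.8) = 85 − 21.21 = 63.79 dB.
fan: 78 − 20·log₁₀(42.7/3.8) = 78 − 21.01 = 56.99 dB.
cooling tower: 89 − 20·log₁₀(32.7/3.8) = 89 − 18.70 = 70.30 dB.
Σ 10^(L/10) = 1.701e+07 → L_total = 10·log₁₀(1.701e+07) = 72.31 dB.

72.3 dB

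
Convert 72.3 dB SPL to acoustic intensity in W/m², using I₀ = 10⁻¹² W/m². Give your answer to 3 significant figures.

1.70e-05 W/m²

I/I₀ = 10^(72.3/10) = 1.698e+07, so I = 1.698e+07 × 10⁻¹² W/m².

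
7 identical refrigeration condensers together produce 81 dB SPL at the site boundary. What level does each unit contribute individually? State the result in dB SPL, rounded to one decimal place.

72.5 dB SPL

For N identical incoherent sources L_total = L₁ + 10·log₁₀ N, so L₁ = 81 − 10·log₁₀(7) = 81 − 8.451.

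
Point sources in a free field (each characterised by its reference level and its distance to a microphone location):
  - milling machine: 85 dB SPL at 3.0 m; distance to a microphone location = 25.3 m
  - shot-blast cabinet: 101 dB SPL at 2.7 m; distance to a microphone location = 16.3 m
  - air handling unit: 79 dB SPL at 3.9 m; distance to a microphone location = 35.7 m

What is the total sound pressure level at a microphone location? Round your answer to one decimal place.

First find each source's level at the receiver (point-source: −20·log₁₀(r/r_ref)), then combine on an intensity basis.
milling machine: 85 − 20·log₁₀(25.3/3.0) = 85 − 18.52 = 66.48 dB SPL.
shot-blast cabinet: 101 − 20·log₁₀(16.3/2.7) = 101 − 15.62 = 85.38 dB SPL.
air handling unit: 79 − 20·log₁₀(35.7/3.9) = 79 − 19.23 = 59.77 dB SPL.
Σ 10^(L/10) = 3.508e+08 → L_total = 10·log₁₀(3.508e+08) = 85.45 dB SPL.

85.5 dB SPL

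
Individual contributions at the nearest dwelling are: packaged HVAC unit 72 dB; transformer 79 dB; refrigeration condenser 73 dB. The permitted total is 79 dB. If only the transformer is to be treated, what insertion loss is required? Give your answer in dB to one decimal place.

Everything except the transformer sums to 10^(72/10) + 10^(73/10) = 3.580e+07 in linear terms, 75.54 dB.
To meet 79 dB overall, the treated transformer may contribute at most 10^(79/10) − 3.580e+07 = 4.363e+07, i.e. 76.40 dB.
Required insertion loss = 79 − 76.40 = 2.60 dB.

2.6 dB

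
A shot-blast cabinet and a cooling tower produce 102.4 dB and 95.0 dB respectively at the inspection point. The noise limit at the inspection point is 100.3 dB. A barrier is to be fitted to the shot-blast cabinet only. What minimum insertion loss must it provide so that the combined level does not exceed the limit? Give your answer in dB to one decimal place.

3.6 dB

Fixed contribution from the other source: Σ 10^(L/10) = 10^(95.0/10) = 3.162e+09 (95.00 dB).
The limit corresponds to 10^(100.3/10) = 1.072e+10; subtracting the fixed part leaves 7.553e+09 for the shot-blast cabinet, i.e. 98.78 dB.
So the shot-blast cabinet must be reduced from 102.4 to 98.78 dB: IL = 3.62 dB.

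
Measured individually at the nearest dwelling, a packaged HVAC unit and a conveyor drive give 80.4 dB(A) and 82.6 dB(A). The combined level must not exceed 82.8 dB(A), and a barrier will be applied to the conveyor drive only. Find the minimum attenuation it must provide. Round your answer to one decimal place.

3.5 dB

Everything except the conveyor drive sums to 10^(80.4/10) = 1.096e+08 in linear terms, 80.40 dB(A).
The limit corresponds to 10^(82.8/10) = 1.905e+08; subtracting the fixed part leaves 8.090e+07 for the conveyor drive, i.e. 79.08 dB(A).
So the conveyor drive must be reduced from 82.6 to 79.08 dB(A): IL = 3.52 dB.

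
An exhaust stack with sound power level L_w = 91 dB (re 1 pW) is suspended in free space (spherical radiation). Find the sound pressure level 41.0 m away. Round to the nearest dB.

The power spreads over a sphere of area 4π·r², so L_p = L_w − 10·log₁₀(4π·r²).
4π·r² = 2.112e+04 m², 10·log₁₀ of that is 43.248 dB.
L_p = 91 − 43.248 = 47.75 dB.

48 dB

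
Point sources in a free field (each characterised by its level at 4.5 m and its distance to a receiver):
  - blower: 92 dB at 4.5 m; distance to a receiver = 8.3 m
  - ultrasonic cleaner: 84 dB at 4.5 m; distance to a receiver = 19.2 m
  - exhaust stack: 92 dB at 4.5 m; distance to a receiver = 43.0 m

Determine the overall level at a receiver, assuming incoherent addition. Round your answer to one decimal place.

First find each source's level at the receiver (point-source: −20·log₁₀(r/r_ref)), then combine on an intensity basis.
blower: 92 − 20·log₁₀(8.3/4.5) = 92 − 5.32 = 86.68 dB.
ultrasonic cleaner: 84 − 20·log₁₀(19.2/4.5) = 84 − 12.60 = 71.40 dB.
exhaust stack: 92 − 20·log₁₀(43.0/4.5) = 92 − 19.61 = 72.39 dB.
Σ 10^(L/10) = 4.970e+08 → L_total = 10·log₁₀(4.970e+08) = 86.96 dB.

87.0 dB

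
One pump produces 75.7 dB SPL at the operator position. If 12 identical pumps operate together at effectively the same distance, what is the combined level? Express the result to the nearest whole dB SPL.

N identical incoherent sources raise the level by 10·log₁₀ N.
L_total = 75.7 + 10·log₁₀(12) = 75.7 + 10.792 = 86.49 dB SPL.

86 dB SPL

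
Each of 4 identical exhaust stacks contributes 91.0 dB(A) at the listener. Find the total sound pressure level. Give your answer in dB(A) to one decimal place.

L_total = L₁ + 10·log₁₀ N for N identical incoherent sources.
L_total = 91.0 + 10·log₁₀(4) = 91.0 + 6.021 = 97.02 dB(A).

97.0 dB(A)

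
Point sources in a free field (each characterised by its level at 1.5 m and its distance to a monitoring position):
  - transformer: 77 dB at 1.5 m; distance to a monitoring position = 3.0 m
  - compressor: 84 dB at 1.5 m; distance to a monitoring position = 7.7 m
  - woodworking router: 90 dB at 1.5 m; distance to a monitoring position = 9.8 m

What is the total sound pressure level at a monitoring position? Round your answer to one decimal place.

Propagate each source to the receiver with L = L_ref − 20·log₁₀(r/r_ref), then add intensities.
transformer: 77 − 20·log₁₀(3.0/1.5) = 77 − 6.02 = 70.98 dB.
compressor: 84 − 20·log₁₀(7.7/1.5) = 84 − 14.21 = 69.79 dB.
woodworking router: 90 − 20·log₁₀(9.8/1.5) = 90 − 16.30 = 73.70 dB.
Σ 10^(L/10) = 4.549e+07 → L_total = 10·log₁₀(4.549e+07) = 76.58 dB.

76.6 dB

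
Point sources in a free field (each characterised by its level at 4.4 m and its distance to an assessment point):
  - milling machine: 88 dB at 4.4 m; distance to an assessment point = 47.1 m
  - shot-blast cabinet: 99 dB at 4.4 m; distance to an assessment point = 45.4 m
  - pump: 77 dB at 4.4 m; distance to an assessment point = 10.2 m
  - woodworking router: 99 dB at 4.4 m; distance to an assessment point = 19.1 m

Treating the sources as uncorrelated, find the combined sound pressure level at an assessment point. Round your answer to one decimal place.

87.1 dB

First find each source's level at the receiver (point-source: −20·log₁₀(r/r_ref)), then combine on an intensity basis.
milling machine: 88 − 20·log₁₀(47.1/4.4) = 88 − 20.59 = 67.41 dB.
shot-blast cabinet: 99 − 20·log₁₀(45.4/4.4) = 99 − 20.27 = 78.73 dB.
pump: 77 − 20·log₁₀(10.2/4.4) = 77 − 7.30 = 69.70 dB.
woodworking router: 99 − 20·log₁₀(19.1/4.4) = 99 − 12.75 = 86.25 dB.
Σ 10^(L/10) = 5.110e+08 → L_total = 10·log₁₀(5.110e+08) = 87.08 dB.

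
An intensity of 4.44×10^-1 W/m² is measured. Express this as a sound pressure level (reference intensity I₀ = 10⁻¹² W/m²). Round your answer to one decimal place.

116.5 dB

I/I₀ = 4.44×10^-1/10⁻¹² = 4.44×10^11, and L = 10·log₁₀(I/I₀).
L = 10·(0.6474 + 11) = 116.47 dB.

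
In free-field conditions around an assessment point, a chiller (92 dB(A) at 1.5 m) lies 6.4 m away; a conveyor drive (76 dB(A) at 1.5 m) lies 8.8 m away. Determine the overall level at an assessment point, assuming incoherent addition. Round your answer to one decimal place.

First find each source's level at the receiver (point-source: −20·log₁₀(r/r_ref)), then combine on an intensity basis.
chiller: 92 − 20·log₁₀(6.4/1.5) = 92 − 12.60 = 79.40 dB(A).
conveyor drive: 76 − 20·log₁₀(8.8/1.5) = 76 − 15.37 = 60.63 dB(A).
Σ 10^(L/10) = 8.822e+07 → L_total = 10·log₁₀(8.822e+07) = 79.46 dB(A).

79.5 dB(A)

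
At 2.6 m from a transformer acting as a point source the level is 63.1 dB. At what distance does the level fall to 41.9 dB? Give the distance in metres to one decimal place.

29.9 m

Point-source spreading drops the level by 20·log₁₀(r₂/r₁); inverting, r₂/r₁ = 10^(ΔL/20).
r₂ = 2.6·10^((63.1−41.9)/20) = 2.6·10^(21.2/20) = 29.85 m.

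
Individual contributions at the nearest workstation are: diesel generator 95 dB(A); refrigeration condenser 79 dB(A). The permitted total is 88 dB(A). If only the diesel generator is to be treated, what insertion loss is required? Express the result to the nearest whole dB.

Fixed contribution from the other source: Σ 10^(L/10) = 10^(79/10) = 7.943e+07 (79.00 dB(A)).
To meet 88 dB(A) overall, the treated diesel generator may contribute at most 10^(88/10) − 7.943e+07 = 5.515e+08, i.e. 87.42 dB(A).
So the diesel generator must be reduced from 95 to 87.42 dB(A): IL = 7.58 dB.

8 dB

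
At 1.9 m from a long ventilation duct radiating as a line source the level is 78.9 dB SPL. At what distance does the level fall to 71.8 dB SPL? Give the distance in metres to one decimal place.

For a line source L₁ − L₂ = 10·log₁₀(r₂/r₁), so r₂ = r₁·10^((L₁−L₂)/10).
r₂ = 1.9·10^((78.9−71.8)/10) = 1.9·10^(7.1/10) = 9.74 m.

9.7 m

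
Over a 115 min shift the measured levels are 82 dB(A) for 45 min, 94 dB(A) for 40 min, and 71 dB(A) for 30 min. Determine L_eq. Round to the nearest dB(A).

90 dB(A)

L_eq = 10·log₁₀[(1/T)·Σ tᵢ·10^(Lᵢ/10)] with T = 115 min.
Σ tᵢ·10^(Lᵢ/10) = 45·10^(82/10) + 40·10^(94/10) + 30·10^(71/10) = 1.080e+11.
L_eq = 10·log₁₀(1.080e+11/115) = 89.73 dB(A).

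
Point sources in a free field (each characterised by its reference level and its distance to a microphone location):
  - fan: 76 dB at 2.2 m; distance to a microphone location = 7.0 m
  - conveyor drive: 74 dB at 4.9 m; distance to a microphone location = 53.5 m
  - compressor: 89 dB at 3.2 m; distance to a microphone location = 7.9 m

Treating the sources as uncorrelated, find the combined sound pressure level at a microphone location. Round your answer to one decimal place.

First find each source's level at the receiver (point-source: −20·log₁₀(r/r_ref)), then combine on an intensity basis.
fan: 76 − 20·log₁₀(7.0/2.2) = 76 − 10.05 = 65.95 dB.
conveyor drive: 74 − 20·log₁₀(53.5/4.9) = 74 − 20.76 = 53.24 dB.
compressor: 89 − 20·log₁₀(7.9/3.2) = 89 − 7.85 = 81.15 dB.
Σ 10^(L/10) = 1.345e+08 → L_total = 10·log₁₀(1.345e+08) = 81.29 dB.

81.3 dB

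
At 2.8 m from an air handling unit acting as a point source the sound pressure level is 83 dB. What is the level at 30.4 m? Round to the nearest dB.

Spherical spreading from a point source gives a 20·log₁₀(r₂/r₁) drop.
L₂ = 83 − 20·log₁₀(30.4/2.8) = 83 − 20.714 = 62.29 dB.

62 dB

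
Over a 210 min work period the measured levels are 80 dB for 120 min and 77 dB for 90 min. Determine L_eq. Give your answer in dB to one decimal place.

79.0 dB

The energy average is taken in the linear domain: L_eq = 10·log₁₀[(Σ tᵢ·10^(Lᵢ/10))/T], T = 210 min.
Σ tᵢ·10^(Lᵢ/10) = 120·10^(80/10) + 90·10^(77/10) = 1.651e+10.
L_eq = 10·log₁₀(1.651e+10/210) = 78.96 dB.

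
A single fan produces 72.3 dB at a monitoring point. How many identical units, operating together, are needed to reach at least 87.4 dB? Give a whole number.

33

N identical sources give L₁ + 10·log₁₀ N, so require 10·log₁₀ N ≥ 87.4 − 72.3 = 15.1 dB.
N ≥ 10^(15.1/10) = 32.359, so N = 33.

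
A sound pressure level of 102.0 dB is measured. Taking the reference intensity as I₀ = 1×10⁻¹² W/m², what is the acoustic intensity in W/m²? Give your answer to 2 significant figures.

0.016 W/m²

L = 10·log₁₀(I/I₀) ⇒ I = I₀·10^(L/10) = 10⁻¹² × 10^10.20.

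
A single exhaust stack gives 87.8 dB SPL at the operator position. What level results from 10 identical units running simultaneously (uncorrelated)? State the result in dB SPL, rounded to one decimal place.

97.8 dB SPL

With 10 equal, uncorrelated contributions the intensity is 10× that of one unit, giving a rise of 10·log₁₀ 10.
L_total = 87.8 + 10·log₁₀(10) = 87.8 + 10.000 = 97.80 dB SPL.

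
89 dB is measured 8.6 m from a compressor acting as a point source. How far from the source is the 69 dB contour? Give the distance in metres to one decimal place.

Point-source spreading drops the level by 20·log₁₀(r₂/r₁); inverting, r₂/r₁ = 10^(ΔL/20).
r₂ = 8.6·10^((89−69)/20) = 8.6·10^(20.0/20) = 86.00 m.

86.0 m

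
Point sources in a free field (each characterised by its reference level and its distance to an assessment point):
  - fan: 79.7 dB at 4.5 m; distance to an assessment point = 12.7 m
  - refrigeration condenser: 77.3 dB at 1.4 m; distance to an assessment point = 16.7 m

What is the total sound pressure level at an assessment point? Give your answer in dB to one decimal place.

70.8 dB

Propagate each source to the receiver with L = L_ref − 20·log₁₀(r/r_ref), then add intensities.
fan: 79.7 − 20·log₁₀(12.7/4.5) = 79.7 − 9.01 = 70.69 dB.
refrigeration condenser: 77.3 − 20·log₁₀(16.7/1.4) = 77.3 − 21.53 = 55.77 dB.
Σ 10^(L/10) = 1.209e+07 → L_total = 10·log₁₀(1.209e+07) = 70.83 dB.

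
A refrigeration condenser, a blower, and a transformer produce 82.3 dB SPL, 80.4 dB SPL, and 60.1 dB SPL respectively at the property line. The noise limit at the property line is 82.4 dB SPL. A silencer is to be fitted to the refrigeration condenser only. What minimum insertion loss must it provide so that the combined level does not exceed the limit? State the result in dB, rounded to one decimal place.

The untreated sources together contribute 10^(80.4/10) + 10^(60.1/10) = 1.107e+08, i.e. 80.44 dB SPL.
The limit corresponds to 10^(82.4/10) = 1.738e+08; subtracting the fixed part leaves 6.311e+07 for the refrigeration condenser, i.e. 78.00 dB SPL.
So the refrigeration condenser must be reduced from 82.3 to 78.00 dB SPL: IL = 4.30 dB.

4.3 dB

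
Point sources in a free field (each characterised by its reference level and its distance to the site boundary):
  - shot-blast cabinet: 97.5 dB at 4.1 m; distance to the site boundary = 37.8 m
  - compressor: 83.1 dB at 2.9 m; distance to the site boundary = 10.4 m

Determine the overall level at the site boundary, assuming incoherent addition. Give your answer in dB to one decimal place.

Propagate each source to the receiver with L = L_ref − 20·log₁₀(r/r_ref), then add intensities.
shot-blast cabinet: 97.5 − 20·log₁₀(37.8/4.1) = 97.5 − 19.29 = 78.21 dB.
compressor: 83.1 − 20·log₁₀(10.4/2.9) = 83.1 − 11.09 = 72.01 dB.
Σ 10^(L/10) = 8.203e+07 → L_total = 10·log₁₀(8.203e+07) = 79.14 dB.

79.1 dB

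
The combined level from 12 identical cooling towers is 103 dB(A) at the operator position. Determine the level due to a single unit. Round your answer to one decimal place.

For N identical incoherent sources L_total = L₁ + 10·log₁₀ N, so L₁ = 103 − 10·log₁₀(12) = 103 − 10.792.

92.2 dB(A)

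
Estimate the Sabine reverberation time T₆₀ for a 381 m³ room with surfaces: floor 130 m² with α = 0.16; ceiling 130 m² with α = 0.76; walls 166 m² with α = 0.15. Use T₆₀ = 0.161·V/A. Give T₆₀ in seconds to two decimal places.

A = Σ Sᵢαᵢ = 130·0.16 + 130·0.76 + 166·0.15 = 144.50 m².
T₆₀ = 0.161·V/A = 0.161·381/144.50 = 0.425 s.

0.42 s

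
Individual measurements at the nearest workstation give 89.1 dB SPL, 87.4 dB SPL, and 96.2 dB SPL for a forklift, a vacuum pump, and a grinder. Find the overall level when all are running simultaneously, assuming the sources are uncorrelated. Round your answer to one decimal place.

97.4 dB SPL

For uncorrelated sources the intensities add, so convert each level to linear form, sum, and take 10·log₁₀ of the total.
Σ 10^(L/10) = 10^(89.1/10) + 10^(87.4/10) + 10^(96.2/10) = 5.531e+09.
L_total = 10·log₁₀(5.531e+09) = 97.43 dB SPL.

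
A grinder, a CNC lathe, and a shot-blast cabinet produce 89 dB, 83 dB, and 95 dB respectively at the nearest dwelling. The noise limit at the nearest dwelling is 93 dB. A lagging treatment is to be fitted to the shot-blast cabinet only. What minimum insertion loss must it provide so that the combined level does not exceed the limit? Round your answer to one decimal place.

The untreated sources together contribute 10^(89/10) + 10^(83/10) = 9.939e+08, i.e. 89.97 dB.
The limit corresponds to 10^(93/10) = 1.995e+09; subtracting the fixed part leaves 1.001e+09 for the shot-blast cabinet, i.e. 90.01 dB.
Required insertion loss = 95 − 90.01 = 4.99 dB.

5.0 dB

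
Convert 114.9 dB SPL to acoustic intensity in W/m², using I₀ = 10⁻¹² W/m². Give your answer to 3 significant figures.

0.309 W/m²

L = 10·log₁₀(I/I₀) ⇒ I = I₀·10^(L/10) = 10⁻¹² × 10^11.49.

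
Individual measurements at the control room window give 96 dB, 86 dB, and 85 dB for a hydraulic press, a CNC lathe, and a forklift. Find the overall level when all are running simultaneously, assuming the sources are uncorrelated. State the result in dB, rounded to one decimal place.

96.7 dB

For uncorrelated sources the intensities add, so convert each level to linear form, sum, and take 10·log₁₀ of the total.
Σ 10^(L/10) = 10^(96/10) + 10^(86/10) + 10^(85/10) = 4.695e+09.
L_total = 10·log₁₀(4.695e+09) = 96.72 dB.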